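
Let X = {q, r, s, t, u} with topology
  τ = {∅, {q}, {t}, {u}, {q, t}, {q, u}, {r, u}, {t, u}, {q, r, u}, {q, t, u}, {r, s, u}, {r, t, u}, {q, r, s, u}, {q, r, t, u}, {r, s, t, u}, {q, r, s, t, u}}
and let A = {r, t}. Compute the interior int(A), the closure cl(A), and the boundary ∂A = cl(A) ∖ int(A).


int(A) = {t}, cl(A) = {r, s, t}, ∂A = {r, s}.

Closed sets in (X, τ) are complements of opens:
  closed(X, τ) = {∅, {q}, {s}, {t}, {q, s}, {q, t}, {r, s}, {s, t}, {q, r, s}, {q, s, t}, {r, s, t}, {r, s, u}, {q, r, s, t}, {q, r, s, u}, {r, s, t, u}, {q, r, s, t, u}}.
int(A) = ⋃ {U ∈ τ : U ⊆ A}. Opens contained in A: ∅, {t}.
Taking the union of these: int(A) = {t}.
cl(A) = ⋂ {C closed : A ⊆ C}. Closed sets containing A: {r, s, t}, {q, r, s, t}, {r, s, t, u}, {q, r, s, t, u}.
Intersecting these: cl(A) = {r, s, t}.
∂A = cl(A) ∖ int(A) = {r, s, t} ∖ {t} = {r, s}.


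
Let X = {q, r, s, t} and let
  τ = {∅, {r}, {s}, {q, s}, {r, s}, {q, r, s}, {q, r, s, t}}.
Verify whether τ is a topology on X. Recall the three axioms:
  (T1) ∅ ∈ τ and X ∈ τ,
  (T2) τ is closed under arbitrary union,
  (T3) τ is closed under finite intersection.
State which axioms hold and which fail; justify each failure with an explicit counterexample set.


τ IS a topology on X.

Axiom (T1): ∅ ∈ τ? Yes; X ∈ τ? Yes.
Axiom (T2/T3): check pairwise unions and intersections of members of τ.
All pairwise intersections and unions checked — each lies in τ. Therefore τ satisfies (T1), (T2), (T3): it IS a topology on X.


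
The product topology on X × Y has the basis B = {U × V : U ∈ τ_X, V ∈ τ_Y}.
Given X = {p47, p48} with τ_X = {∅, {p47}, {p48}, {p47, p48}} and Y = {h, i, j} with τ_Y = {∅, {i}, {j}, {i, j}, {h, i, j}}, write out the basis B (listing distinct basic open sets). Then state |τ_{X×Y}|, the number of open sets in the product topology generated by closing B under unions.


Basis B = {∅ × ∅, {p47} × {i}, {p47} × {j}, {p48} × {i}, {p48} × {j}, {p47} × {i, j}, {p47, p48} × {i}, {p47, p48} × {j}, {p48} × {i, j}, {p47} × {h, i, j}, {p48} × {h, i, j}, {p47, p48} × {i, j}, {p47, p48} × {h, i, j}}; |τ_{X×Y}| = 25.

Enumerate products U × V with U ∈ τ_X, V ∈ τ_Y (deduplicated):
  ∅ × ∅ = {} (∅)
  {p47} × {i} = {(p47,i)}
  {p47} × {j} = {(p47,j)}
  {p48} × {i} = {(p48,i)}
  {p48} × {j} = {(p48,j)}
  {p47} × {i, j} = {(p47,i), (p47,j)}
  {p47, p48} × {i} = {(p47,i), (p48,i)}
  {p47, p48} × {j} = {(p47,j), (p48,j)}
  {p48} × {i, j} = {(p48,i), (p48,j)}
  {p47} × {h, i, j} = {(p47,h), (p47,i), (p47,j)}
  {p48} × {h, i, j} = {(p48,h), (p48,i), (p48,j)}
  {p47, p48} × {i, j} = {(p47,i), (p47,j), (p48,i), (p48,j)}
  {p47, p48} × {h, i, j} = {(p47,h), (p47,i), (p47,j), (p48,h), (p48,i), (p48,j)}
These 13 distinct sets form the basis B.
Close under arbitrary unions to get τ_{X×Y}; counting gives |τ_{X×Y}| = 25.


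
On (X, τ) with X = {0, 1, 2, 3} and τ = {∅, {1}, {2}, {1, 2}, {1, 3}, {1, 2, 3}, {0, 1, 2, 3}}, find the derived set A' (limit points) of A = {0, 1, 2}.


A' = {0, 3}

For each x ∈ X, list the open sets U ∈ τ with x ∈ U, then check whether U ∩ (A ∖ {x}) ≠ ∅ for every such U.
  x = 0: opens ∋ x are {0, 1, 2, 3}; each meets A ∖ {0}, so x IS a limit point.
  x = 1: open {1} ∋ x has {1} ∩ (A ∖ {1}) = ∅, so x is NOT a limit point.
  x = 2: open {2} ∋ x has {2} ∩ (A ∖ {2}) = ∅, so x is NOT a limit point.
  x = 3: opens ∋ x are {1, 3}, {1, 2, 3}, {0, 1, 2, 3}; each meets A ∖ {3}, so x IS a limit point.
Collecting: A' = {0, 3}.


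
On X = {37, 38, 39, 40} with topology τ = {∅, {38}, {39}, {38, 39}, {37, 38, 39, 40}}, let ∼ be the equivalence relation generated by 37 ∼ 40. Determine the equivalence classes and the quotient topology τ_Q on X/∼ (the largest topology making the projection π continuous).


X/∼ = {[37=40], [38], [39]}; |τ_Q| = 5.

Equivalence classes: [37=40], [38], [39].
Quotient map π: X → X/∼ sends 37 ↦ [37=40], 38 ↦ [38], 39 ↦ [39], 40 ↦ [37=40].
For each subset V ⊆ X/∼, compute π^{-1}(V) ⊆ X and check whether π^{-1}(V) ∈ τ. V is open in τ_Q iff π^{-1}(V) ∈ τ.
  V = {}: π^{-1}(V) = ∅ ∈ τ ✓.
  V = {[37=40]}: π^{-1}(V) = {37, 40} ∉ τ ✗.
  V = {[38]}: π^{-1}(V) = {38} ∈ τ ✓.
  V = {[37=40], [38]}: π^{-1}(V) = {37, 38, 40} ∉ τ ✗.
  V = {[39]}: π^{-1}(V) = {39} ∈ τ ✓.
  V = {[37=40], [39]}: π^{-1}(V) = {37, 39, 40} ∉ τ ✗.
  V = {[38], [39]}: π^{-1}(V) = {38, 39} ∈ τ ✓.
  V = {[37=40], [38], [39]}: π^{-1}(V) = {37, 38, 39, 40} ∈ τ ✓.
Open sets in the quotient: τ_Q = {{}, {[38]}, {[39]}, {[38], [39]}, {[37=40], [38], [39]}} (5 elements).


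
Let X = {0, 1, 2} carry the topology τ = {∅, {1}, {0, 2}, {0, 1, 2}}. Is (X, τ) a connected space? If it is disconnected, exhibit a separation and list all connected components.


(X, τ) is disconnected; components = [{1}, {0, 2}].

Find clopen sets (U ∈ τ with X ∖ U ∈ τ):
  U = ∅, X ∖ U = {0, 1, 2} — both open, so U is clopen.
  U = {1}, X ∖ U = {0, 2} — both open, so U is clopen.
  U = {0, 2}, X ∖ U = {1} — both open, so U is clopen.
  U = {0, 1, 2}, X ∖ U = ∅ — both open, so U is clopen.
Nontrivial clopen(s) exist: e.g. {0, 2}. So (X, τ) is disconnected.
Compute connected components by grouping points that agree on all clopens:
  component: {1}
  component: {0, 2}


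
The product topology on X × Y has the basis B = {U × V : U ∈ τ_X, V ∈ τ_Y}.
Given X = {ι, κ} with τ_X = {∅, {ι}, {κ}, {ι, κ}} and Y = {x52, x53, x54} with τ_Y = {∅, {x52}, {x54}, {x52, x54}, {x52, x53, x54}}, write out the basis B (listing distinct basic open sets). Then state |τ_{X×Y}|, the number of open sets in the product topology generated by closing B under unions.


Basis B = {∅ × ∅, {ι} × {x52}, {ι} × {x54}, {κ} × {x52}, {κ} × {x54}, {ι} × {x52, x54}, {ι, κ} × {x52}, {ι, κ} × {x54}, {κ} × {x52, x54}, {ι} × {x52, x53, x54}, {κ} × {x52, x53, x54}, {ι, κ} × {x52, x54}, {ι, κ} × {x52, x53, x54}}; |τ_{X×Y}| = 25.

Enumerate products U × V with U ∈ τ_X, V ∈ τ_Y (deduplicated):
  ∅ × ∅ = {} (∅)
  {ι} × {x52} = {(ι,x52)}
  {ι} × {x54} = {(ι,x54)}
  {κ} × {x52} = {(κ,x52)}
  {κ} × {x54} = {(κ,x54)}
  {ι} × {x52, x54} = {(ι,x52), (ι,x54)}
  {ι, κ} × {x52} = {(ι,x52), (κ,x52)}
  {ι, κ} × {x54} = {(ι,x54), (κ,x54)}
  {κ} × {x52, x54} = {(κ,x52), (κ,x54)}
  {ι} × {x52, x53, x54} = {(ι,x52), (ι,x53), (ι,x54)}
  {κ} × {x52, x53, x54} = {(κ,x52), (κ,x53), (κ,x54)}
  {ι, κ} × {x52, x54} = {(ι,x52), (ι,x54), (κ,x52), (κ,x54)}
  {ι, κ} × {x52, x53, x54} = {(ι,x52), (ι,x53), (ι,x54), (κ,x52), (κ,x53), (κ,x54)}
These 13 distinct sets form the basis B.
Close under arbitrary unions to get τ_{X×Y}; counting gives |τ_{X×Y}| = 25.


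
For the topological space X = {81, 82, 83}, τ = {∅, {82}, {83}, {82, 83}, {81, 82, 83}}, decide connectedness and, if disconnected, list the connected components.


(X, τ) is connected.

Find clopen sets (U ∈ τ with X ∖ U ∈ τ):
  U = ∅, X ∖ U = {81, 82, 83} — both open, so U is clopen.
  U = {81, 82, 83}, X ∖ U = ∅ — both open, so U is clopen.
Only trivial clopens (∅ and X) exist, so (X, τ) is connected.
Compute connected components by grouping points that agree on all clopens:
  component: {81, 82, 83}


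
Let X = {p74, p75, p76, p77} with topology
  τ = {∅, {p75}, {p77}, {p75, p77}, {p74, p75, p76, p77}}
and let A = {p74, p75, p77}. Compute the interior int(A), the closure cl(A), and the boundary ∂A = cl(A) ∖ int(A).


int(A) = {p75, p77}, cl(A) = {p74, p75, p76, p77}, ∂A = {p74, p76}.

Closed sets in (X, τ) are complements of opens:
  closed(X, τ) = {∅, {p74, p76}, {p74, p75, p76}, {p74, p76, p77}, {p74, p75, p76, p77}}.
int(A) = ⋃ {U ∈ τ : U ⊆ A}. Opens contained in A: ∅, {p75}, {p77}, {p75, p77}.
Taking the union of these: int(A) = {p75, p77}.
cl(A) = ⋂ {C closed : A ⊆ C}. Closed sets containing A: {p74, p75, p76, p77}.
Intersecting these: cl(A) = {p74, p75, p76, p77}.
∂A = cl(A) ∖ int(A) = {p74, p75, p76, p77} ∖ {p75, p77} = {p74, p76}.


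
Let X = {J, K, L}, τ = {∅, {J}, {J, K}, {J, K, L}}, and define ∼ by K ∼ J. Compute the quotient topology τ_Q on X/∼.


X/∼ = {[J=K], [L]}; |τ_Q| = 3.

Equivalence classes: [J=K], [L].
Quotient map π: X → X/∼ sends J ↦ [J=K], K ↦ [J=K], L ↦ [L].
For each subset V ⊆ X/∼, compute π^{-1}(V) ⊆ X and check whether π^{-1}(V) ∈ τ. V is open in τ_Q iff π^{-1}(V) ∈ τ.
  V = {}: π^{-1}(V) = ∅ ∈ τ ✓.
  V = {[J=K]}: π^{-1}(V) = {J, K} ∈ τ ✓.
  V = {[L]}: π^{-1}(V) = {L} ∉ τ ✗.
  V = {[J=K], [L]}: π^{-1}(V) = {J, K, L} ∈ τ ✓.
Open sets in the quotient: τ_Q = {{}, {[J=K]}, {[J=K], [L]}} (3 elements).


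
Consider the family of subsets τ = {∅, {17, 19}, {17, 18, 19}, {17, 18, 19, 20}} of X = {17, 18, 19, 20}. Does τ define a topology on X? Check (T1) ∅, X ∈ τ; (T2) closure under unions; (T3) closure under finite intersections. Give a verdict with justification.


τ IS a topology on X.

Axiom (T1): ∅ ∈ τ? Yes; X ∈ τ? Yes.
Axiom (T2/T3): check pairwise unions and intersections of members of τ.
All pairwise intersections and unions checked — each lies in τ. Therefore τ satisfies (T1), (T2), (T3): it IS a topology on X.


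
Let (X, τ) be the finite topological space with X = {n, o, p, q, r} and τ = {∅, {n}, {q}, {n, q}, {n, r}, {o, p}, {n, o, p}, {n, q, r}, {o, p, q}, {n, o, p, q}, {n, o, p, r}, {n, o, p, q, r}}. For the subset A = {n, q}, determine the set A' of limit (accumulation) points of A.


A' = {r}

For each x ∈ X, list the open sets U ∈ τ with x ∈ U, then check whether U ∩ (A ∖ {x}) ≠ ∅ for every such U.
  x = n: open {n} ∋ x has {n} ∩ (A ∖ {n}) = ∅, so x is NOT a limit point.
  x = o: open {o, p} ∋ x has {o, p} ∩ (A ∖ {o}) = ∅, so x is NOT a limit point.
  x = p: open {o, p} ∋ x has {o, p} ∩ (A ∖ {p}) = ∅, so x is NOT a limit point.
  x = q: open {q} ∋ x has {q} ∩ (A ∖ {q}) = ∅, so x is NOT a limit point.
  x = r: opens ∋ x are {n, r}, {n, q, r}, {n, o, p, r}, {n, o, p, q, r}; each meets A ∖ {r}, so x IS a limit point.
Collecting: A' = {r}.


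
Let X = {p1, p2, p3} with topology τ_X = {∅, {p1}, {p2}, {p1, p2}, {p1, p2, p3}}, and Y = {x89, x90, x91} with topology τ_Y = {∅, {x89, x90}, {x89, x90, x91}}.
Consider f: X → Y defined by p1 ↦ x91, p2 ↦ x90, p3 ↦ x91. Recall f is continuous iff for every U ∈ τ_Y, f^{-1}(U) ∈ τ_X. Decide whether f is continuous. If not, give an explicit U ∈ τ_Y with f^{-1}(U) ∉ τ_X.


f IS continuous.

Compute f^{-1}(U) for each U ∈ τ_Y:
  U = ∅: f^{-1}(U) = ∅ ∈ τ_X ✓.
  U = {x89, x90}: f^{-1}(U) = {p2} ∈ τ_X ✓.
  U = {x89, x90, x91}: f^{-1}(U) = {p1, p2, p3} ∈ τ_X ✓.
Every preimage lies in τ_X, so f IS continuous.


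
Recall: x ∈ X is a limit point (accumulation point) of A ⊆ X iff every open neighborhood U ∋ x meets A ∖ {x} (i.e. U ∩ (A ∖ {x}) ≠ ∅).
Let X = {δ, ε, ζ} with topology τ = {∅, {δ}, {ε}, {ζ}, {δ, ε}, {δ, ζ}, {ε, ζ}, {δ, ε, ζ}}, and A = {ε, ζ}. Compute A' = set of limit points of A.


A' = ∅

For each x ∈ X, list the open sets U ∈ τ with x ∈ U, then check whether U ∩ (A ∖ {x}) ≠ ∅ for every such U.
  x = δ: open {δ} ∋ x has {δ} ∩ (A ∖ {δ}) = ∅, so x is NOT a limit point.
  x = ε: open {ε} ∋ x has {ε} ∩ (A ∖ {ε}) = ∅, so x is NOT a limit point.
  x = ζ: open {ζ} ∋ x has {ζ} ∩ (A ∖ {ζ}) = ∅, so x is NOT a limit point.
Collecting: A' = ∅.


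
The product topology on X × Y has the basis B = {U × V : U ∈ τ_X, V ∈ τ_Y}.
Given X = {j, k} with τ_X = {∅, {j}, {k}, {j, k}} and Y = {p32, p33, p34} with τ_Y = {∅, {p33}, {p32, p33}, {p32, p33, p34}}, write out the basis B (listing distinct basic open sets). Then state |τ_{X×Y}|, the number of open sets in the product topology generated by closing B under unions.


Basis B = {∅ × ∅, {j} × {p33}, {k} × {p33}, {j} × {p32, p33}, {j, k} × {p33}, {k} × {p32, p33}, {j} × {p32, p33, p34}, {k} × {p32, p33, p34}, {j, k} × {p32, p33}, {j, k} × {p32, p33, p34}}; |τ_{X×Y}| = 16.

Enumerate products U × V with U ∈ τ_X, V ∈ τ_Y (deduplicated):
  ∅ × ∅ = {} (∅)
  {j} × {p33} = {(j,p33)}
  {k} × {p33} = {(k,p33)}
  {j} × {p32, p33} = {(j,p32), (j,p33)}
  {j, k} × {p33} = {(j,p33), (k,p33)}
  {k} × {p32, p33} = {(k,p32), (k,p33)}
  {j} × {p32, p33, p34} = {(j,p32), (j,p33), (j,p34)}
  {k} × {p32, p33, p34} = {(k,p32), (k,p33), (k,p34)}
  {j, k} × {p32, p33} = {(j,p32), (j,p33), (k,p32), (k,p33)}
  {j, k} × {p32, p33, p34} = {(j,p32), (j,p33), (j,p34), (k,p32), (k,p33), (k,p34)}
These 10 distinct sets form the basis B.
Close under arbitrary unions to get τ_{X×Y}; counting gives |τ_{X×Y}| = 16.


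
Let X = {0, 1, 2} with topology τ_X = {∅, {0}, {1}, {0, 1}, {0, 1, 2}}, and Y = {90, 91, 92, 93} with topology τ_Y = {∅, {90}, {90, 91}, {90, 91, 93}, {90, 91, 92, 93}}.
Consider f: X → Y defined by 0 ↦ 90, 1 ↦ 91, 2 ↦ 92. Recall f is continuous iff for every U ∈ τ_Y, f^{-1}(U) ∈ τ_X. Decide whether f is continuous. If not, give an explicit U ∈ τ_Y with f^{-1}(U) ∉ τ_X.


f IS continuous.

Compute f^{-1}(U) for each U ∈ τ_Y:
  U = ∅: f^{-1}(U) = ∅ ∈ τ_X ✓.
  U = {90}: f^{-1}(U) = {0} ∈ τ_X ✓.
  U = {90, 91}: f^{-1}(U) = {0, 1} ∈ τ_X ✓.
  U = {90, 91, 93}: f^{-1}(U) = {0, 1} ∈ τ_X ✓.
  U = {90, 91, 92, 93}: f^{-1}(U) = {0, 1, 2} ∈ τ_X ✓.
Every preimage lies in τ_X, so f IS continuous.


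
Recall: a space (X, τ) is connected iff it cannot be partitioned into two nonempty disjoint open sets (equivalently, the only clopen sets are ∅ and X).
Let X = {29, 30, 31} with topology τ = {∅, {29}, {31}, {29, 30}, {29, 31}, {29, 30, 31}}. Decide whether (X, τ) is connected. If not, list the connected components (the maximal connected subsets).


(X, τ) is disconnected; components = [{31}, {29, 30}].

Find clopen sets (U ∈ τ with X ∖ U ∈ τ):
  U = ∅, X ∖ U = {29, 30, 31} — both open, so U is clopen.
  U = {31}, X ∖ U = {29, 30} — both open, so U is clopen.
  U = {29, 30}, X ∖ U = {31} — both open, so U is clopen.
  U = {29, 30, 31}, X ∖ U = ∅ — both open, so U is clopen.
Nontrivial clopen(s) exist: e.g. {31}. So (X, τ) is disconnected.
Compute connected components by grouping points that agree on all clopens:
  component: {31}
  component: {29, 30}


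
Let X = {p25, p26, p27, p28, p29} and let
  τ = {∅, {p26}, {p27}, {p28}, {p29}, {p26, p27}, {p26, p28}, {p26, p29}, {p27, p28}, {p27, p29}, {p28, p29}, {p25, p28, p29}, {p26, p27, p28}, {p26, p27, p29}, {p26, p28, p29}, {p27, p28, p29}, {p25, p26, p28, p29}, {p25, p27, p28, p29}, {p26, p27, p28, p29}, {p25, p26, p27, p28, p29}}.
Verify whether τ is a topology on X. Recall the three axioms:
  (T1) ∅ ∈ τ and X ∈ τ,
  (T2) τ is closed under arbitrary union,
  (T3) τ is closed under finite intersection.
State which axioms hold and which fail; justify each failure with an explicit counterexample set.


τ IS a topology on X.

Axiom (T1): ∅ ∈ τ? Yes; X ∈ τ? Yes.
Axiom (T2/T3): check pairwise unions and intersections of members of τ.
All pairwise intersections and unions checked — each lies in τ. Therefore τ satisfies (T1), (T2), (T3): it IS a topology on X.


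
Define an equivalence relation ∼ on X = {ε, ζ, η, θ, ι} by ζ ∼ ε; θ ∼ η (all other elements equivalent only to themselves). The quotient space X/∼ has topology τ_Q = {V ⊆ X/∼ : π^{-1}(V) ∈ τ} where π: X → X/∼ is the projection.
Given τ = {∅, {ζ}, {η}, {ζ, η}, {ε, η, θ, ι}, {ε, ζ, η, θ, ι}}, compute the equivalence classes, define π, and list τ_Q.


X/∼ = {[ε=ζ], [η=θ], [ι]}; |τ_Q| = 2.

Equivalence classes: [ε=ζ], [η=θ], [ι].
Quotient map π: X → X/∼ sends ε ↦ [ε=ζ], ζ ↦ [ε=ζ], η ↦ [η=θ], θ ↦ [η=θ], ι ↦ [ι].
For each subset V ⊆ X/∼, compute π^{-1}(V) ⊆ X and check whether π^{-1}(V) ∈ τ. V is open in τ_Q iff π^{-1}(V) ∈ τ.
  V = {}: π^{-1}(V) = ∅ ∈ τ ✓.
  V = {[ε=ζ]}: π^{-1}(V) = {ε, ζ} ∉ τ ✗.
  V = {[η=θ]}: π^{-1}(V) = {η, θ} ∉ τ ✗.
  V = {[ε=ζ], [η=θ]}: π^{-1}(V) = {ε, ζ, η, θ} ∉ τ ✗.
  V = {[ι]}: π^{-1}(V) = {ι} ∉ τ ✗.
  V = {[ε=ζ], [ι]}: π^{-1}(V) = {ε, ζ, ι} ∉ τ ✗.
  V = {[η=θ], [ι]}: π^{-1}(V) = {η, θ, ι} ∉ τ ✗.
  V = {[ε=ζ], [η=θ], [ι]}: π^{-1}(V) = {ε, ζ, η, θ, ι} ∈ τ ✓.
Open sets in the quotient: τ_Q = {{}, {[ε=ζ], [η=θ], [ι]}} (2 elements).


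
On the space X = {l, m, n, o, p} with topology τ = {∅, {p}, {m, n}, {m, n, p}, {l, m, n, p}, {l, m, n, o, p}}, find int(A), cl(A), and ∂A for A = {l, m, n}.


int(A) = {m, n}, cl(A) = {l, m, n, o}, ∂A = {l, o}.

Closed sets in (X, τ) are complements of opens:
  closed(X, τ) = {∅, {o}, {l, o}, {l, o, p}, {l, m, n, o}, {l, m, n, o, p}}.
int(A) = ⋃ {U ∈ τ : U ⊆ A}. Opens contained in A: ∅, {m, n}.
Taking the union of these: int(A) = {m, n}.
cl(A) = ⋂ {C closed : A ⊆ C}. Closed sets containing A: {l, m, n, o}, {l, m, n, o, p}.
Intersecting these: cl(A) = {l, m, n, o}.
∂A = cl(A) ∖ int(A) = {l, m, n, o} ∖ {m, n} = {l, o}.


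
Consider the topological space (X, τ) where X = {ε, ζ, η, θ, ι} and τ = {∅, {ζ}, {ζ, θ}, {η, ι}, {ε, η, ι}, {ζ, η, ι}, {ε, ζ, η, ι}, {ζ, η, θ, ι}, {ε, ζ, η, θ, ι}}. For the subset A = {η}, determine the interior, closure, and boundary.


int(A) = ∅, cl(A) = {ε, η, ι}, ∂A = {ε, η, ι}.

Closed sets in (X, τ) are complements of opens:
  closed(X, τ) = {∅, {ε}, {θ}, {ε, θ}, {ζ, θ}, {ε, ζ, θ}, {ε, η, ι}, {ε, η, θ, ι}, {ε, ζ, η, θ, ι}}.
int(A) = ⋃ {U ∈ τ : U ⊆ A}. Opens contained in A: ∅.
Taking the union of these: int(A) = ∅.
cl(A) = ⋂ {C closed : A ⊆ C}. Closed sets containing A: {ε, η, ι}, {ε, η, θ, ι}, {ε, ζ, η, θ, ι}.
Intersecting these: cl(A) = {ε, η, ι}.
∂A = cl(A) ∖ int(A) = {ε, η, ι} ∖ ∅ = {ε, η, ι}.


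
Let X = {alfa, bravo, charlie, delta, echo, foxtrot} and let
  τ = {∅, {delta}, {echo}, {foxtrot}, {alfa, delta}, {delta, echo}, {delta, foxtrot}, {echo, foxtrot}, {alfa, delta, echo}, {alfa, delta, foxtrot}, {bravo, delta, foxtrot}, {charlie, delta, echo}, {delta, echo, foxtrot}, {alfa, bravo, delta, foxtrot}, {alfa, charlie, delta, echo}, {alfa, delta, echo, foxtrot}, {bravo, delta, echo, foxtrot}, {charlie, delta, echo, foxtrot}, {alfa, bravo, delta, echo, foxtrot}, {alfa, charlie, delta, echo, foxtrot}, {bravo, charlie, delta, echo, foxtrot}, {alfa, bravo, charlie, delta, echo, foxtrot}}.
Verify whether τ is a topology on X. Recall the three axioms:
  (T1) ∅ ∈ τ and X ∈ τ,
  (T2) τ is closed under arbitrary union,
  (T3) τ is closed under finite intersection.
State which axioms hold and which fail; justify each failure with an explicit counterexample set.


τ IS a topology on X.

Axiom (T1): ∅ ∈ τ? Yes; X ∈ τ? Yes.
Axiom (T2/T3): check pairwise unions and intersections of members of τ.
All pairwise intersections and unions checked — each lies in τ. Therefore τ satisfies (T1), (T2), (T3): it IS a topology on X.


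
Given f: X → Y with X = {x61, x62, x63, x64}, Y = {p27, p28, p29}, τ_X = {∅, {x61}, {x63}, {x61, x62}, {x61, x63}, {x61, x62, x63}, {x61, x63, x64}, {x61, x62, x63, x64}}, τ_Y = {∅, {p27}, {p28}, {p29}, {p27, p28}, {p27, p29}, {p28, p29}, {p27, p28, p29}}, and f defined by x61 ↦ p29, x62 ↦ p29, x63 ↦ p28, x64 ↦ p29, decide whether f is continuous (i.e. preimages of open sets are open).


f is NOT continuous.

Compute f^{-1}(U) for each U ∈ τ_Y:
  U = ∅: f^{-1}(U) = ∅ ∈ τ_X ✓.
  U = {p27}: f^{-1}(U) = ∅ ∈ τ_X ✓.
  U = {p28}: f^{-1}(U) = {x63} ∈ τ_X ✓.
  U = {p29}: f^{-1}(U) = {x61, x62, x64} ∉ τ_X ✗.
  U = {p27, p28}: f^{-1}(U) = {x63} ∈ τ_X ✓.
  U = {p27, p29}: f^{-1}(U) = {x61, x62, x64} ∉ τ_X ✗.
  U = {p28, p29}: f^{-1}(U) = {x61, x62, x63, x64} ∈ τ_X ✓.
  U = {p27, p28, p29}: f^{-1}(U) = {x61, x62, x63, x64} ∈ τ_X ✓.
Found U = {p29} with f^{-1}(U) = {x61, x62, x64} not in τ_X. Therefore f is NOT continuous.


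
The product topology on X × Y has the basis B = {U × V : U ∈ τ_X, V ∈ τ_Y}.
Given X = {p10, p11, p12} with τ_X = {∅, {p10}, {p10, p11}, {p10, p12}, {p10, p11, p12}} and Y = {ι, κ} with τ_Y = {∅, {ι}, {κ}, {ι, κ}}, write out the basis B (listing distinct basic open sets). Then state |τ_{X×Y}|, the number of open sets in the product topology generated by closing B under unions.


Basis B = {∅ × ∅, {p10} × {ι}, {p10} × {κ}, {p10} × {ι, κ}, {p10, p11} × {ι}, {p10, p12} × {ι}, {p10, p11} × {κ}, {p10, p12} × {κ}, {p10, p11, p12} × {ι}, {p10, p11, p12} × {κ}, {p10, p11} × {ι, κ}, {p10, p12} × {ι, κ}, {p10, p11, p12} × {ι, κ}}; |τ_{X×Y}| = 25.

Enumerate products U × V with U ∈ τ_X, V ∈ τ_Y (deduplicated):
  ∅ × ∅ = {} (∅)
  {p10} × {ι} = {(p10,ι)}
  {p10} × {κ} = {(p10,κ)}
  {p10} × {ι, κ} = {(p10,ι), (p10,κ)}
  {p10, p11} × {ι} = {(p10,ι), (p11,ι)}
  {p10, p12} × {ι} = {(p10,ι), (p12,ι)}
  {p10, p11} × {κ} = {(p10,κ), (p11,κ)}
  {p10, p12} × {κ} = {(p10,κ), (p12,κ)}
  {p10, p11, p12} × {ι} = {(p10,ι), (p11,ι), (p12,ι)}
  {p10, p11, p12} × {κ} = {(p10,κ), (p11,κ), (p12,κ)}
  {p10, p11} × {ι, κ} = {(p10,ι), (p10,κ), (p11,ι), (p11,κ)}
  {p10, p12} × {ι, κ} = {(p10,ι), (p10,κ), (p12,ι), (p12,κ)}
  {p10, p11, p12} × {ι, κ} = {(p10,ι), (p10,κ), (p11,ι), (p11,κ), (p12,ι), (p12,κ)}
These 13 distinct sets form the basis B.
Close under arbitrary unions to get τ_{X×Y}; counting gives |τ_{X×Y}| = 25.


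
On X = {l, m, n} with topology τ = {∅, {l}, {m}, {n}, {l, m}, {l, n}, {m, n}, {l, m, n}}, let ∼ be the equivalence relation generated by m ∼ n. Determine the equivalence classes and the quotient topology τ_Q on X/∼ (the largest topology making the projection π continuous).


X/∼ = {[l], [m=n]}; |τ_Q| = 4.

Equivalence classes: [l], [m=n].
Quotient map π: X → X/∼ sends l ↦ [l], m ↦ [m=n], n ↦ [m=n].
For each subset V ⊆ X/∼, compute π^{-1}(V) ⊆ X and check whether π^{-1}(V) ∈ τ. V is open in τ_Q iff π^{-1}(V) ∈ τ.
  V = {}: π^{-1}(V) = ∅ ∈ τ ✓.
  V = {[l]}: π^{-1}(V) = {l} ∈ τ ✓.
  V = {[m=n]}: π^{-1}(V) = {m, n} ∈ τ ✓.
  V = {[l], [m=n]}: π^{-1}(V) = {l, m, n} ∈ τ ✓.
Open sets in the quotient: τ_Q = {{}, {[l]}, {[m=n]}, {[l], [m=n]}} (4 elements).


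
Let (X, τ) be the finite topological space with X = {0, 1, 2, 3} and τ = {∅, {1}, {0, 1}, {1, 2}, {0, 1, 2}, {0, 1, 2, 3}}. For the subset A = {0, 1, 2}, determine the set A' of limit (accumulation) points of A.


A' = {0, 2, 3}

For each x ∈ X, list the open sets U ∈ τ with x ∈ U, then check whether U ∩ (A ∖ {x}) ≠ ∅ for every such U.
  x = 0: opens ∋ x are {0, 1}, {0, 1, 2}, {0, 1, 2, 3}; each meets A ∖ {0}, so x IS a limit point.
  x = 1: open {1} ∋ x has {1} ∩ (A ∖ {1}) = ∅, so x is NOT a limit point.
  x = 2: opens ∋ x are {1, 2}, {0, 1, 2}, {0, 1, 2, 3}; each meets A ∖ {2}, so x IS a limit point.
  x = 3: opens ∋ x are {0, 1, 2, 3}; each meets A ∖ {3}, so x IS a limit point.
Collecting: A' = {0, 2, 3}.


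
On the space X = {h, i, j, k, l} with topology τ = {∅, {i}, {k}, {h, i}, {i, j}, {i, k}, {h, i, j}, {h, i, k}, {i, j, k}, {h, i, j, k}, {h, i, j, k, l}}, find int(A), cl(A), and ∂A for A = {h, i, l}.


int(A) = {h, i}, cl(A) = {h, i, j, l}, ∂A = {j, l}.

Closed sets in (X, τ) are complements of opens:
  closed(X, τ) = {∅, {l}, {h, l}, {j, l}, {k, l}, {h, j, l}, {h, k, l}, {j, k, l}, {h, i, j, l}, {h, j, k, l}, {h, i, j, k, l}}.
int(A) = ⋃ {U ∈ τ : U ⊆ A}. Opens contained in A: ∅, {i}, {h, i}.
Taking the union of these: int(A) = {h, i}.
cl(A) = ⋂ {C closed : A ⊆ C}. Closed sets containing A: {h, i, j, l}, {h, i, j, k, l}.
Intersecting these: cl(A) = {h, i, j, l}.
∂A = cl(A) ∖ int(A) = {h, i, j, l} ∖ {h, i} = {j, l}.


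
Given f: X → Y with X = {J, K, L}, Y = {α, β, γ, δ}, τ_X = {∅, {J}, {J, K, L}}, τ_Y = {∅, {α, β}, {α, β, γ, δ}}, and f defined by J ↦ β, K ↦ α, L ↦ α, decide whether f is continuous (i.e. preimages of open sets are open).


f IS continuous.

Compute f^{-1}(U) for each U ∈ τ_Y:
  U = ∅: f^{-1}(U) = ∅ ∈ τ_X ✓.
  U = {α, β}: f^{-1}(U) = {J, K, L} ∈ τ_X ✓.
  U = {α, β, γ, δ}: f^{-1}(U) = {J, K, L} ∈ τ_X ✓.
Every preimage lies in τ_X, so f IS continuous.


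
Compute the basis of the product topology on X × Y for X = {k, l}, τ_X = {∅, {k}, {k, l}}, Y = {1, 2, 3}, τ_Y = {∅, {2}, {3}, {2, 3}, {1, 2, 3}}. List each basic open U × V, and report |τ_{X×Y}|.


Basis B = {∅ × ∅, {k} × {2}, {k} × {3}, {k} × {2, 3}, {k, l} × {2}, {k, l} × {3}, {k} × {1, 2, 3}, {k, l} × {2, 3}, {k, l} × {1, 2, 3}}; |τ_{X×Y}| = 14.

Enumerate products U × V with U ∈ τ_X, V ∈ τ_Y (deduplicated):
  ∅ × ∅ = {} (∅)
  {k} × {2} = {(k,2)}
  {k} × {3} = {(k,3)}
  {k} × {2, 3} = {(k,2), (k,3)}
  {k, l} × {2} = {(k,2), (l,2)}
  {k, l} × {3} = {(k,3), (l,3)}
  {k} × {1, 2, 3} = {(k,1), (k,2), (k,3)}
  {k, l} × {2, 3} = {(k,2), (k,3), (l,2), (l,3)}
  {k, l} × {1, 2, 3} = {(k,1), (k,2), (k,3), (l,1), (l,2), (l,3)}
These 9 distinct sets form the basis B.
Close under arbitrary unions to get τ_{X×Y}; counting gives |τ_{X×Y}| = 14.


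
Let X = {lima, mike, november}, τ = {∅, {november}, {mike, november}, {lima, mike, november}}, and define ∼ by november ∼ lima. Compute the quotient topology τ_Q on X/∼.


X/∼ = {[lima=november], [mike]}; |τ_Q| = 2.

Equivalence classes: [lima=november], [mike].
Quotient map π: X → X/∼ sends lima ↦ [lima=november], mike ↦ [mike], november ↦ [lima=november].
For each subset V ⊆ X/∼, compute π^{-1}(V) ⊆ X and check whether π^{-1}(V) ∈ τ. V is open in τ_Q iff π^{-1}(V) ∈ τ.
  V = {}: π^{-1}(V) = ∅ ∈ τ ✓.
  V = {[lima=november]}: π^{-1}(V) = {lima, november} ∉ τ ✗.
  V = {[mike]}: π^{-1}(V) = {mike} ∉ τ ✗.
  V = {[lima=november], [mike]}: π^{-1}(V) = {lima, mike, november} ∈ τ ✓.
Open sets in the quotient: τ_Q = {{}, {[lima=november], [mike]}} (2 elements).


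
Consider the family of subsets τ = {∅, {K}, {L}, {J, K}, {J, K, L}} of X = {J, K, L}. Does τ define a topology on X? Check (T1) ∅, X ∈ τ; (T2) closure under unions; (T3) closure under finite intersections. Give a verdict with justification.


τ is NOT a topology on X.

Axiom (T1): ∅ ∈ τ? Yes; X ∈ τ? Yes.
Axiom (T2/T3): check pairwise unions and intersections of members of τ.
Counterexample for (T2): {K} ∪ {L} = {K, L} ∉ τ. Therefore τ is NOT a topology.


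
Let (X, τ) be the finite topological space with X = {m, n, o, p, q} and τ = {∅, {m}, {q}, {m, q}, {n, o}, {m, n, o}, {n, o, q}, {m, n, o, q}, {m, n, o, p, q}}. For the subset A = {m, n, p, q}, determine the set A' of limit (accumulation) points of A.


A' = {o, p}

For each x ∈ X, list the open sets U ∈ τ with x ∈ U, then check whether U ∩ (A ∖ {x}) ≠ ∅ for every such U.
  x = m: open {m} ∋ x has {m} ∩ (A ∖ {m}) = ∅, so x is NOT a limit point.
  x = n: open {n, o} ∋ x has {n, o} ∩ (A ∖ {n}) = ∅, so x is NOT a limit point.
  x = o: opens ∋ x are {n, o}, {m, n, o}, {n, o, q}, {m, n, o, q}, {m, n, o, p, q}; each meets A ∖ {o}, so x IS a limit point.
  x = p: opens ∋ x are {m, n, o, p, q}; each meets A ∖ {p}, so x IS a limit point.
  x = q: open {q} ∋ x has {q} ∩ (A ∖ {q}) = ∅, so x is NOT a limit point.
Collecting: A' = {o, p}.


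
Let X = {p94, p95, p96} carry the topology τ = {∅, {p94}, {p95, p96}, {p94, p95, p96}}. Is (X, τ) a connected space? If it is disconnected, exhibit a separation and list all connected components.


(X, τ) is disconnected; components = [{p94}, {p95, p96}].

Find clopen sets (U ∈ τ with X ∖ U ∈ τ):
  U = ∅, X ∖ U = {p94, p95, p96} — both open, so U is clopen.
  U = {p94}, X ∖ U = {p95, p96} — both open, so U is clopen.
  U = {p95, p96}, X ∖ U = {p94} — both open, so U is clopen.
  U = {p94, p95, p96}, X ∖ U = ∅ — both open, so U is clopen.
Nontrivial clopen(s) exist: e.g. {p94}. So (X, τ) is disconnected.
Compute connected components by grouping points that agree on all clopens:
  component: {p94}
  component: {p95, p96}


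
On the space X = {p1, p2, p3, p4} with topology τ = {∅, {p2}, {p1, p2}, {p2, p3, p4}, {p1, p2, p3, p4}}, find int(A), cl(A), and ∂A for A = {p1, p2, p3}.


int(A) = {p1, p2}, cl(A) = {p1, p2, p3, p4}, ∂A = {p3, p4}.

Closed sets in (X, τ) are complements of opens:
  closed(X, τ) = {∅, {p1}, {p3, p4}, {p1, p3, p4}, {p1, p2, p3, p4}}.
int(A) = ⋃ {U ∈ τ : U ⊆ A}. Opens contained in A: ∅, {p2}, {p1, p2}.
Taking the union of these: int(A) = {p1, p2}.
cl(A) = ⋂ {C closed : A ⊆ C}. Closed sets containing A: {p1, p2, p3, p4}.
Intersecting these: cl(A) = {p1, p2, p3, p4}.
∂A = cl(A) ∖ int(A) = {p1, p2, p3, p4} ∖ {p1, p2} = {p3, p4}.


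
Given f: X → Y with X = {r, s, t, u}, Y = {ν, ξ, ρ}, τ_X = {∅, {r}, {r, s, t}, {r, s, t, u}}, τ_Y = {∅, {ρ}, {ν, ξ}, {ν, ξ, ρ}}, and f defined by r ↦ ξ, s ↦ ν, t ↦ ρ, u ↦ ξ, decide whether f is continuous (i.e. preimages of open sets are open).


f is NOT continuous.

Compute f^{-1}(U) for each U ∈ τ_Y:
  U = ∅: f^{-1}(U) = ∅ ∈ τ_X ✓.
  U = {ρ}: f^{-1}(U) = {t} ∉ τ_X ✗.
  U = {ν, ξ}: f^{-1}(U) = {r, s, u} ∉ τ_X ✗.
  U = {ν, ξ, ρ}: f^{-1}(U) = {r, s, t, u} ∈ τ_X ✓.
Found U = {ρ} with f^{-1}(U) = {t} not in τ_X. Therefore f is NOT continuous.


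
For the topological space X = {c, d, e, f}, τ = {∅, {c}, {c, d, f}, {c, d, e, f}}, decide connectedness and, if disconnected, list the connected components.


(X, τ) is connected.

Find clopen sets (U ∈ τ with X ∖ U ∈ τ):
  U = ∅, X ∖ U = {c, d, e, f} — both open, so U is clopen.
  U = {c, d, e, f}, X ∖ U = ∅ — both open, so U is clopen.
Only trivial clopens (∅ and X) exist, so (X, τ) is connected.
Compute connected components by grouping points that agree on all clopens:
  component: {c, d, e, f}


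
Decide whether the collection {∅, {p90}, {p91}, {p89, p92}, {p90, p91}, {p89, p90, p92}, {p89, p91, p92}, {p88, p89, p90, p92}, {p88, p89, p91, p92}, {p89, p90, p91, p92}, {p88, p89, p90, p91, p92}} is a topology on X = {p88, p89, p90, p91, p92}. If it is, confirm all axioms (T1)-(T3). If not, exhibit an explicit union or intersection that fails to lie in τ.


τ is NOT a topology on X.

Axiom (T1): ∅ ∈ τ? Yes; X ∈ τ? Yes.
Axiom (T2/T3): check pairwise unions and intersections of members of τ.
Counterexample for (T3): {p88, p89, p90, p92} ∩ {p88, p89, p91, p92} = {p88, p89, p92} ∉ τ. Therefore τ is NOT a topology.


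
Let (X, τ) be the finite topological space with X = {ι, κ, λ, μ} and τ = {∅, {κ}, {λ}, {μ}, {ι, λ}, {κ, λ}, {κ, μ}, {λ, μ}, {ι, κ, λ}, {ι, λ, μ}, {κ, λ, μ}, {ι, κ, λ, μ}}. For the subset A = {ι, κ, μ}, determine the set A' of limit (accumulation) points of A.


A' = ∅

For each x ∈ X, list the open sets U ∈ τ with x ∈ U, then check whether U ∩ (A ∖ {x}) ≠ ∅ for every such U.
  x = ι: open {ι, λ} ∋ x has {ι, λ} ∩ (A ∖ {ι}) = ∅, so x is NOT a limit point.
  x = κ: open {κ} ∋ x has {κ} ∩ (A ∖ {κ}) = ∅, so x is NOT a limit point.
  x = λ: open {λ} ∋ x has {λ} ∩ (A ∖ {λ}) = ∅, so x is NOT a limit point.
  x = μ: open {μ} ∋ x has {μ} ∩ (A ∖ {μ}) = ∅, so x is NOT a limit point.
Collecting: A' = ∅.


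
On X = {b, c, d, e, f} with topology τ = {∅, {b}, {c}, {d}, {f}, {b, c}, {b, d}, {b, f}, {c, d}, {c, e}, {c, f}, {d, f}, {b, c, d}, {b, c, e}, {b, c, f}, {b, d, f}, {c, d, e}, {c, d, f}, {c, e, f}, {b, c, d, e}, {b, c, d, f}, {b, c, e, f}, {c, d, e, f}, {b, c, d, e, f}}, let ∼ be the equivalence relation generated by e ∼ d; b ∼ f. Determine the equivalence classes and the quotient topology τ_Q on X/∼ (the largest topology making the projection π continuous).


X/∼ = {[b=f], [c], [d=e]}; |τ_Q| = 6.

Equivalence classes: [b=f], [c], [d=e].
Quotient map π: X → X/∼ sends b ↦ [b=f], c ↦ [c], d ↦ [d=e], e ↦ [d=e], f ↦ [b=f].
For each subset V ⊆ X/∼, compute π^{-1}(V) ⊆ X and check whether π^{-1}(V) ∈ τ. V is open in τ_Q iff π^{-1}(V) ∈ τ.
  V = {}: π^{-1}(V) = ∅ ∈ τ ✓.
  V = {[b=f]}: π^{-1}(V) = {b, f} ∈ τ ✓.
  V = {[c]}: π^{-1}(V) = {c} ∈ τ ✓.
  V = {[b=f], [c]}: π^{-1}(V) = {b, c, f} ∈ τ ✓.
  V = {[d=e]}: π^{-1}(V) = {d, e} ∉ τ ✗.
  V = {[b=f], [d=e]}: π^{-1}(V) = {b, d, e, f} ∉ τ ✗.
  V = {[c], [d=e]}: π^{-1}(V) = {c, d, e} ∈ τ ✓.
  V = {[b=f], [c], [d=e]}: π^{-1}(V) = {b, c, d, e, f} ∈ τ ✓.
Open sets in the quotient: τ_Q = {{}, {[b=f]}, {[c]}, {[b=f], [c]}, {[c], [d=e]}, {[b=f], [c], [d=e]}} (6 elements).


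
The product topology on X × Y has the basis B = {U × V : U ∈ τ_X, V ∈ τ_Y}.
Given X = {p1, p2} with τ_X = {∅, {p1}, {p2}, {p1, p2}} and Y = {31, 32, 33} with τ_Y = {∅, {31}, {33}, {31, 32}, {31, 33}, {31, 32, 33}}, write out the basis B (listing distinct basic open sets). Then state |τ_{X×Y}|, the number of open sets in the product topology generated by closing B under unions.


Basis B = {∅ × ∅, {p1} × {31}, {p1} × {33}, {p2} × {31}, {p2} × {33}, {p1} × {31, 32}, {p1} × {31, 33}, {p1, p2} × {31}, {p1, p2} × {33}, {p2} × {31, 32}, {p2} × {31, 33}, {p1} × {31, 32, 33}, {p2} × {31, 32, 33}, {p1, p2} × {31, 32}, {p1, p2} × {31, 33}, {p1, p2} × {31, 32, 33}}; |τ_{X×Y}| = 36.

Enumerate products U × V with U ∈ τ_X, V ∈ τ_Y (deduplicated):
  ∅ × ∅ = {} (∅)
  {p1} × {31} = {(p1,31)}
  {p1} × {33} = {(p1,33)}
  {p2} × {31} = {(p2,31)}
  {p2} × {33} = {(p2,33)}
  {p1} × {31, 32} = {(p1,31), (p1,32)}
  {p1} × {31, 33} = {(p1,31), (p1,33)}
  {p1, p2} × {31} = {(p1,31), (p2,31)}
  {p1, p2} × {33} = {(p1,33), (p2,33)}
  {p2} × {31, 32} = {(p2,31), (p2,32)}
  {p2} × {31, 33} = {(p2,31), (p2,33)}
  {p1} × {31, 32, 33} = {(p1,31), (p1,32), (p1,33)}
  {p2} × {31, 32, 33} = {(p2,31), (p2,32), (p2,33)}
  {p1, p2} × {31, 32} = {(p1,31), (p1,32), (p2,31), (p2,32)}
  {p1, p2} × {31, 33} = {(p1,31), (p1,33), (p2,31), (p2,33)}
  {p1, p2} × {31, 32, 33} = {(p1,31), (p1,32), (p1,33), (p2,31), (p2,32), (p2,33)}
These 16 distinct sets form the basis B.
Close under arbitrary unions to get τ_{X×Y}; counting gives |τ_{X×Y}| = 36.


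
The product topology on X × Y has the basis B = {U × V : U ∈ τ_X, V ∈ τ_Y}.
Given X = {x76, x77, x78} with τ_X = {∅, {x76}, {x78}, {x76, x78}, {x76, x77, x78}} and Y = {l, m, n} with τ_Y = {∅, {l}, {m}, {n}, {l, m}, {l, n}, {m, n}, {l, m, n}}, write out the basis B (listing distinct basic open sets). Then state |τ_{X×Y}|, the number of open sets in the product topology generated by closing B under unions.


Basis B = {∅ × ∅, {x76} × {l}, {x76} × {m}, {x76} × {n}, {x78} × {l}, {x78} × {m}, {x78} × {n}, {x76} × {l, m}, {x76} × {l, n}, {x76, x78} × {l}, {x76} × {m, n}, {x76, x78} × {m}, {x76, x78} × {n}, {x78} × {l, m}, {x78} × {l, n}, {x78} × {m, n}, {x76} × {l, m, n}, {x76, x77, x78} × {l}, {x76, x77, x78} × {m}, {x76, x77, x78} × {n}, {x78} × {l, m, n}, {x76, x78} × {l, m}, {x76, x78} × {l, n}, {x76, x78} × {m, n}, {x76, x78} × {l, m, n}, {x76, x77, x78} × {l, m}, {x76, x77, x78} × {l, n}, {x76, x77, x78} × {m, n}, {x76, x77, x78} × {l, m, n}}; |τ_{X×Y}| = 125.

Enumerate products U × V with U ∈ τ_X, V ∈ τ_Y (deduplicated):
  ∅ × ∅ = {} (∅)
  {x76} × {l} = {(x76,l)}
  {x76} × {m} = {(x76,m)}
  {x76} × {n} = {(x76,n)}
  {x78} × {l} = {(x78,l)}
  {x78} × {m} = {(x78,m)}
  {x78} × {n} = {(x78,n)}
  {x76} × {l, m} = {(x76,l), (x76,m)}
  {x76} × {l, n} = {(x76,l), (x76,n)}
  {x76, x78} × {l} = {(x76,l), (x78,l)}
  {x76} × {m, n} = {(x76,m), (x76,n)}
  {x76, x78} × {m} = {(x76,m), (x78,m)}
  {x76, x78} × {n} = {(x76,n), (x78,n)}
  {x78} × {l, m} = {(x78,l), (x78,m)}
  {x78} × {l, n} = {(x78,l), (x78,n)}
  {x78} × {m, n} = {(x78,m), (x78,n)}
  {x76} × {l, m, n} = {(x76,l), (x76,m), (x76,n)}
  {x76, x77, x78} × {l} = {(x76,l), (x77,l), (x78,l)}
  {x76, x77, x78} × {m} = {(x76,m), (x77,m), (x78,m)}
  {x76, x77, x78} × {n} = {(x76,n), (x77,n), (x78,n)}
  {x78} × {l, m, n} = {(x78,l), (x78,m), (x78,n)}
  {x76, x78} × {l, m} = {(x76,l), (x76,m), (x78,l), (x78,m)}
  {x76, x78} × {l, n} = {(x76,l), (x76,n), (x78,l), (x78,n)}
  {x76, x78} × {m, n} = {(x76,m), (x76,n), (x78,m), (x78,n)}
  {x76, x78} × {l, m, n} = {(x76,l), (x76,m), (x76,n), (x78,l), (x78,m), (x78,n)}
  {x76, x77, x78} × {l, m} = {(x76,l), (x76,m), (x77,l), (x77,m), (x78,l), (x78,m)}
  {x76, x77, x78} × {l, n} = {(x76,l), (x76,n), (x77,l), (x77,n), (x78,l), (x78,n)}
  {x76, x77, x78} × {m, n} = {(x76,m), (x76,n), (x77,m), (x77,n), (x78,m), (x78,n)}
  {x76, x77, x78} × {l, m, n} = {(x76,l), (x76,m), (x76,n), (x77,l), (x77,m), (x77,n), (x78,l), (x78,m), (x78,n)}
These 29 distinct sets form the basis B.
Close under arbitrary unions to get τ_{X×Y}; counting gives |τ_{X×Y}| = 125.


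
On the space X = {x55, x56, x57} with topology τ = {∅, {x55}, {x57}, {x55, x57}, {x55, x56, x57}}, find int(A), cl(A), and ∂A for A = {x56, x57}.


int(A) = {x57}, cl(A) = {x56, x57}, ∂A = {x56}.

Closed sets in (X, τ) are complements of opens:
  closed(X, τ) = {∅, {x56}, {x55, x56}, {x56, x57}, {x55, x56, x57}}.
int(A) = ⋃ {U ∈ τ : U ⊆ A}. Opens contained in A: ∅, {x57}.
Taking the union of these: int(A) = {x57}.
cl(A) = ⋂ {C closed : A ⊆ C}. Closed sets containing A: {x56, x57}, {x55, x56, x57}.
Intersecting these: cl(A) = {x56, x57}.
∂A = cl(A) ∖ int(A) = {x56, x57} ∖ {x57} = {x56}.


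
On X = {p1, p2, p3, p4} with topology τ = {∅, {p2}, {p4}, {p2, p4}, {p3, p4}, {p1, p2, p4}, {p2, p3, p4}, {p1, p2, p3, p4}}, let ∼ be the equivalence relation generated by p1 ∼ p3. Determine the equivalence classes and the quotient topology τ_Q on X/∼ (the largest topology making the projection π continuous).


X/∼ = {[p1=p3], [p2], [p4]}; |τ_Q| = 5.

Equivalence classes: [p1=p3], [p2], [p4].
Quotient map π: X → X/∼ sends p1 ↦ [p1=p3], p2 ↦ [p2], p3 ↦ [p1=p3], p4 ↦ [p4].
For each subset V ⊆ X/∼, compute π^{-1}(V) ⊆ X and check whether π^{-1}(V) ∈ τ. V is open in τ_Q iff π^{-1}(V) ∈ τ.
  V = {}: π^{-1}(V) = ∅ ∈ τ ✓.
  V = {[p1=p3]}: π^{-1}(V) = {p1, p3} ∉ τ ✗.
  V = {[p2]}: π^{-1}(V) = {p2} ∈ τ ✓.
  V = {[p1=p3], [p2]}: π^{-1}(V) = {p1, p2, p3} ∉ τ ✗.
  V = {[p4]}: π^{-1}(V) = {p4} ∈ τ ✓.
  V = {[p1=p3], [p4]}: π^{-1}(V) = {p1, p3, p4} ∉ τ ✗.
  V = {[p2], [p4]}: π^{-1}(V) = {p2, p4} ∈ τ ✓.
  V = {[p1=p3], [p2], [p4]}: π^{-1}(V) = {p1, p2, p3, p4} ∈ τ ✓.
Open sets in the quotient: τ_Q = {{}, {[p2]}, {[p4]}, {[p2], [p4]}, {[p1=p3], [p2], [p4]}} (5 elements).


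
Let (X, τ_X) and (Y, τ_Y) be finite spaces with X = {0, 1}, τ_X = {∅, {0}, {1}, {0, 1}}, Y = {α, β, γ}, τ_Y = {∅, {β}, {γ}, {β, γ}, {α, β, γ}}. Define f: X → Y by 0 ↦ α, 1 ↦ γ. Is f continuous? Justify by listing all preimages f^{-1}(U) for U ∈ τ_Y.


f IS continuous.

Compute f^{-1}(U) for each U ∈ τ_Y:
  U = ∅: f^{-1}(U) = ∅ ∈ τ_X ✓.
  U = {β}: f^{-1}(U) = ∅ ∈ τ_X ✓.
  U = {γ}: f^{-1}(U) = {1} ∈ τ_X ✓.
  U = {β, γ}: f^{-1}(U) = {1} ∈ τ_X ✓.
  U = {α, β, γ}: f^{-1}(U) = {0, 1} ∈ τ_X ✓.
Every preimage lies in τ_X, so f IS continuous.


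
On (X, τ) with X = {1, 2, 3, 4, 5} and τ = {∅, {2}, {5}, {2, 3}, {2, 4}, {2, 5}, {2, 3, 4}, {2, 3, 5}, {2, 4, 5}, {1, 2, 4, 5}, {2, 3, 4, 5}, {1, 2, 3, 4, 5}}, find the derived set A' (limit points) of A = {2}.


A' = {1, 3, 4}

For each x ∈ X, list the open sets U ∈ τ with x ∈ U, then check whether U ∩ (A ∖ {x}) ≠ ∅ for every such U.
  x = 1: opens ∋ x are {1, 2, 4, 5}, {1, 2, 3, 4, 5}; each meets A ∖ {1}, so x IS a limit point.
  x = 2: open {2} ∋ x has {2} ∩ (A ∖ {2}) = ∅, so x is NOT a limit point.
  x = 3: opens ∋ x are {2, 3}, {2, 3, 4}, {2, 3, 5}, {2, 3, 4, 5}, {1, 2, 3, 4, 5}; each meets A ∖ {3}, so x IS a limit point.
  x = 4: opens ∋ x are {2, 4}, {2, 3, 4}, {2, 4, 5}, {1, 2, 4, 5}, {2, 3, 4, 5}, {1, 2, 3, 4, 5}; each meets A ∖ {4}, so x IS a limit point.
  x = 5: open {5} ∋ x has {5} ∩ (A ∖ {5}) = ∅, so x is NOT a limit point.
Collecting: A' = {1, 3, 4}.
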